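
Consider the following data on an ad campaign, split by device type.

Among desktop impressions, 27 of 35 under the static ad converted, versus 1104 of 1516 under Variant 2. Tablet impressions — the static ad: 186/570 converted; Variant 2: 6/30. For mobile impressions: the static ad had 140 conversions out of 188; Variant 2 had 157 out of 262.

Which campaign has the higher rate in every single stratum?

Desktop: the static ad 27/35 = 77.1%, Variant 2 1104/1516 = 72.8% → the static ad
Tablet: the static ad 186/570 = 32.6%, Variant 2 6/30 = 20.0% → the static ad
Mobile: the static ad 140/188 = 74.5%, Variant 2 157/262 = 59.9% → the static ad
The static ad has the higher rate in all 3 groups.

the static ad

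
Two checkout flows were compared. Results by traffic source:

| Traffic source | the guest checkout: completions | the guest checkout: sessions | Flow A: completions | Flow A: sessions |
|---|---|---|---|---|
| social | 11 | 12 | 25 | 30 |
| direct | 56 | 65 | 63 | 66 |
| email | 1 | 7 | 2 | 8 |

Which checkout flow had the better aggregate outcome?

Social: the guest checkout 11/12 = 91.7%, Flow A 25/30 = 83.3% → the guest checkout
Direct: the guest checkout 56/65 = 86.2%, Flow A 63/66 = 95.5% → Flow A
Email: the guest checkout 1/7 = 14.3%, Flow A 2/8 = 25.0% → Flow A
Overall: the guest checkout 68/84 = 81.0%, Flow A 90/104 = 86.5% → Flow A
(Neither sweeps every traffic group, but Flow A has the higher pooled rate.)

Flow A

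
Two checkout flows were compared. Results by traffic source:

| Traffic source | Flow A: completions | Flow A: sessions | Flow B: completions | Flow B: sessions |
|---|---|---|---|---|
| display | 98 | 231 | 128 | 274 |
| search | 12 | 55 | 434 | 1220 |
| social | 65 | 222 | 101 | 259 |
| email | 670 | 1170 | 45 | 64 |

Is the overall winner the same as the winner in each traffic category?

No

Display: Flow A 98/231 = 42.4%, Flow B 128/274 = 46.7% → Flow B
Search: Flow A 12/55 = 21.8%, Flow B 434/1220 = 35.6% → Flow B
Social: Flow A 65/222 = 29.3%, Flow B 101/259 = 39.0% → Flow B
Email: Flow A 670/1170 = 57.3%, Flow B 45/64 = 70.3% → Flow B
Overall: Flow A 845/1678 = 50.4%, Flow B 708/1817 = 39.0% → Flow A
Flow B wins each traffic group but Flow A wins overall — the comparison reverses. Flow B's sessions skew toward search, which has a lower base rate.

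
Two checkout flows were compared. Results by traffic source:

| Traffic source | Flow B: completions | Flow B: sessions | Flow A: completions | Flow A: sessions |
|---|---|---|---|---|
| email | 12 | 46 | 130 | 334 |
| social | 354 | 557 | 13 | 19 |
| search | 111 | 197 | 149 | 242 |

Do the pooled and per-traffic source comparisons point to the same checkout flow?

Email: Flow B 12/46 = 26.1%, Flow A 130/334 = 38.9% → Flow A
Social: Flow B 354/557 = 63.6%, Flow A 13/19 = 68.4% → Flow A
Search: Flow B 111/197 = 56.3%, Flow A 149/242 = 61.6% → Flow A
Overall: Flow B 477/800 = 59.6%, Flow A 292/595 = 49.1% → Flow B
Flow A wins each traffic group but Flow B wins overall — the comparison reverses. Flow A's sessions skew toward email, which has a lower base rate.

No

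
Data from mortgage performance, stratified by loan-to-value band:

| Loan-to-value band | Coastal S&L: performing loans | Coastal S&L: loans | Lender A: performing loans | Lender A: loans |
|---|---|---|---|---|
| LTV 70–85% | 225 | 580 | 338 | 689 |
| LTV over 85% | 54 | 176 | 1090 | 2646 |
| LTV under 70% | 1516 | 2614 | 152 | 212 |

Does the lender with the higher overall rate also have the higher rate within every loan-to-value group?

No

LTV 70–85%: Coastal S&L 225/580 = 38.8%, Lender A 338/689 = 49.1% → Lender A
LTV over 85%: Coastal S&L 54/176 = 30.7%, Lender A 1090/2646 = 41.2% → Lender A
LTV under 70%: Coastal S&L 1516/2614 = 58.0%, Lender A 152/212 = 71.7% → Lender A
Overall: Coastal S&L 1795/3370 = 53.3%, Lender A 1580/3547 = 44.5% → Coastal S&L
Lender A wins each loan-to-value group but Coastal S&L wins overall — the comparison reverses. Lender A's loans skew toward LTV over 85%, which has a lower base rate.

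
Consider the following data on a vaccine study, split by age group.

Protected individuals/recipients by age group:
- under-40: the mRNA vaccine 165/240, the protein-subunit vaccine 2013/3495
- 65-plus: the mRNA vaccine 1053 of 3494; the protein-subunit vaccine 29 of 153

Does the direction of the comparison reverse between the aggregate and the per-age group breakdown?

Under-40: the mRNA vaccine 165/240 = 68.8%, the protein-subunit vaccine 2013/3495 = 57.6% → the mRNA vaccine
65-plus: the mRNA vaccine 1053/3494 = 30.1%, the protein-subunit vaccine 29/153 = 19.0% → the mRNA vaccine
Overall: the mRNA vaccine 1218/3734 = 32.6%, the protein-subunit vaccine 2042/3648 = 56.0% → the protein-subunit vaccine
The mRNA vaccine wins each age group but the protein-subunit vaccine wins overall — the comparison reverses. The mRNA vaccine's recipients skew toward 65-plus, which has a lower base rate.

Yes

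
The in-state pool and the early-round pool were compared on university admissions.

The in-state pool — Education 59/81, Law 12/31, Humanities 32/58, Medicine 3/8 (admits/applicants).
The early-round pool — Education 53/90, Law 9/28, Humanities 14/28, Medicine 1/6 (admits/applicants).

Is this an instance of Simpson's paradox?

Education: the in-state pool 59/81 = 72.8%, the early-round pool 53/90 = 58.9% → the in-state pool
Law: the in-state pool 12/31 = 38.7%, the early-round pool 9/28 = 32.1% → the in-state pool
Humanities: the in-state pool 32/58 = 55.2%, the early-round pool 14/28 = 50.0% → the in-state pool
Medicine: the in-state pool 3/8 = 37.5%, the early-round pool 1/6 = 16.7% → the in-state pool
Overall: the in-state pool 106/178 = 59.6%, the early-round pool 77/152 = 50.7% → the in-state pool
The in-state pool wins overall and in every department group — no reversal.

No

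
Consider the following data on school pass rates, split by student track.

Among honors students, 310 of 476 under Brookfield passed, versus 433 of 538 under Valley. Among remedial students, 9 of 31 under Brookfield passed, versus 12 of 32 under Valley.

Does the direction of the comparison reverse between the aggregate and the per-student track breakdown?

No

Honors: Brookfield 310/476 = 65.1%, Valley 433/538 = 80.5% → Valley
Remedial: Brookfield 9/31 = 29.0%, Valley 12/32 = 37.5% → Valley
Overall: Brookfield 319/507 = 62.9%, Valley 445/570 = 78.1% → Valley
Valley wins overall and in every student group — no reversal.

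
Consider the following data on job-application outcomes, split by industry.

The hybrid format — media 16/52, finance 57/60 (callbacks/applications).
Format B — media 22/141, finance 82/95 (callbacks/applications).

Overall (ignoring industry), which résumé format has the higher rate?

the hybrid format

Media: the hybrid format 16/52 = 30.8%, Format B 22/141 = 15.6% → the hybrid format
Finance: the hybrid format 57/60 = 95.0%, Format B 82/95 = 86.3% → the hybrid format
Overall: the hybrid format 73/112 = 65.2%, Format B 104/236 = 44.1% → the hybrid format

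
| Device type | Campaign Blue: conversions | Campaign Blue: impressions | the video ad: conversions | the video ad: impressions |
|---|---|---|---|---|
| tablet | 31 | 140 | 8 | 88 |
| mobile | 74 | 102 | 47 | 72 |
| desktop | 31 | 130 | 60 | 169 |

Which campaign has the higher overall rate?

Campaign Blue

Tablet: Campaign Blue 31/140 = 22.1%, the video ad 8/88 = 9.1% → Campaign Blue
Mobile: Campaign Blue 74/102 = 72.5%, the video ad 47/72 = 65.3% → Campaign Blue
Desktop: Campaign Blue 31/130 = 23.8%, the video ad 60/169 = 35.5% → the video ad
Overall: Campaign Blue 136/372 = 36.6%, the video ad 115/329 = 35.0% → Campaign Blue
(Neither sweeps every device group, but Campaign Blue has the higher pooled rate.)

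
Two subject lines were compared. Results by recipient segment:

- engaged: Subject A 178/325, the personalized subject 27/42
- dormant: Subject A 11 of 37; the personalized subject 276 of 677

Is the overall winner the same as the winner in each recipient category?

Engaged: Subject A 178/325 = 54.8%, the personalized subject 27/42 = 64.3% → the personalized subject
Dormant: Subject A 11/37 = 29.7%, the personalized subject 276/677 = 40.8% → the personalized subject
Overall: Subject A 189/362 = 52.2%, the personalized subject 303/719 = 42.1% → Subject A
The personalized subject wins each recipient group but Subject A wins overall — the comparison reverses. The personalized subject's sends skew toward dormant, which has a lower base rate.

No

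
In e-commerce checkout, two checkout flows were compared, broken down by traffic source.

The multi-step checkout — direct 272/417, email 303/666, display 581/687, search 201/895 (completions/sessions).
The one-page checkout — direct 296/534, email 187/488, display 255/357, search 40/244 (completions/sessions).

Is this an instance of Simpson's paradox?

Direct: the multi-step checkout 272/417 = 65.2%, the one-page checkout 296/534 = 55.4% → the multi-step checkout
Email: the multi-step checkout 303/666 = 45.5%, the one-page checkout 187/488 = 38.3% → the multi-step checkout
Display: the multi-step checkout 581/687 = 84.6%, the one-page checkout 255/357 = 71.4% → the multi-step checkout
Search: the multi-step checkout 201/895 = 22.5%, the one-page checkout 40/244 = 16.4% → the multi-step checkout
Overall: the multi-step checkout 1357/2665 = 50.9%, the one-page checkout 778/1623 = 47.9% → the multi-step checkout
The multi-step checkout wins overall and in every traffic group — no reversal.

No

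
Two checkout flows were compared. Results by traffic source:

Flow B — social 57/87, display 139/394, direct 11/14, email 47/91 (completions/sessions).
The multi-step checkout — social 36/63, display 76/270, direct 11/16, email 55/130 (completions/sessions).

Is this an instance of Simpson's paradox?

Social: Flow B 57/87 = 65.5%, the multi-step checkout 36/63 = 57.1% → Flow B
Display: Flow B 139/394 = 35.3%, the multi-step checkout 76/270 = 28.1% → Flow B
Direct: Flow B 11/14 = 78.6%, the multi-step checkout 11/16 = 68.8% → Flow B
Email: Flow B 47/91 = 51.6%, the multi-step checkout 55/130 = 42.3% → Flow B
Overall: Flow B 254/586 = 43.3%, the multi-step checkout 178/479 = 37.2% → Flow B
Flow B wins overall and in every traffic group — no reversal.

No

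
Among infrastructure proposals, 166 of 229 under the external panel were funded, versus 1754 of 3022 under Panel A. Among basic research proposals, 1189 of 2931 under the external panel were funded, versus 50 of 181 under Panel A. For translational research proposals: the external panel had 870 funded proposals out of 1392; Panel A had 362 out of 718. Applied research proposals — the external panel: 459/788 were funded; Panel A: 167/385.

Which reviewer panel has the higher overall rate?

Panel A

Infrastructure: the external panel 166/229 = 72.5%, Panel A 1754/3022 = 58.0% → the external panel
Basic research: the external panel 1189/2931 = 40.6%, Panel A 50/181 = 27.6% → the external panel
Translational research: the external panel 870/1392 = 62.5%, Panel A 362/718 = 50.4% → the external panel
Applied research: the external panel 459/788 = 58.2%, Panel A 167/385 = 43.4% → the external panel
Overall: the external panel 2684/5340 = 50.3%, Panel A 2333/4306 = 54.2% → Panel A
(The external panel wins every proposal group but Panel A wins overall — the external panel's proposals skew toward the low-rate basic research group.)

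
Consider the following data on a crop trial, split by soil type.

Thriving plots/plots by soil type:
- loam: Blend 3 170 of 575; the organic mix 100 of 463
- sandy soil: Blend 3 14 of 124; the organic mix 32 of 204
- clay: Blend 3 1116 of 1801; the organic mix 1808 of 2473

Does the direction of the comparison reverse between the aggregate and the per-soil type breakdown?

Loam: Blend 3 170/575 = 29.6%, the organic mix 100/463 = 21.6% → Blend 3
Sandy soil: Blend 3 14/124 = 11.3%, the organic mix 32/204 = 15.7% → the organic mix
Clay: Blend 3 1116/1801 = 62.0%, the organic mix 1808/2473 = 73.1% → the organic mix
Overall: Blend 3 1300/2500 = 52.0%, the organic mix 1940/3140 = 61.8% → the organic mix
Neither sweeps: Blend 3 wins 1 of 3 groups, the organic mix wins 2. The organic mix wins overall but not every group — no Simpson reversal.

No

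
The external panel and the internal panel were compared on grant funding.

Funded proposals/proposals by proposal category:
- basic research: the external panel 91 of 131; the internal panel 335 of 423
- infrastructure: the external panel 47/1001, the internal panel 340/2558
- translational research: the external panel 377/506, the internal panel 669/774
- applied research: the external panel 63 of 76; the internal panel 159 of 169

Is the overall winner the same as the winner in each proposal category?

Basic research: the external panel 91/131 = 69.5%, the internal panel 335/423 = 79.2% → the internal panel
Infrastructure: the external panel 47/1001 = 4.7%, the internal panel 340/2558 = 13.3% → the internal panel
Translational research: the external panel 377/506 = 74.5%, the internal panel 669/774 = 86.4% → the internal panel
Applied research: the external panel 63/76 = 82.9%, the internal panel 159/169 = 94.1% → the internal panel
Overall: the external panel 578/1714 = 33.7%, the internal panel 1503/3924 = 38.3% → the internal panel
The internal panel wins overall and in every proposal group — no reversal.

Yes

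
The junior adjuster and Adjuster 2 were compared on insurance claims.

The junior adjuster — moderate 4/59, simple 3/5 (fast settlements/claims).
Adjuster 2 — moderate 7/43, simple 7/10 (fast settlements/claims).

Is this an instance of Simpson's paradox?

No

Moderate: the junior adjuster 4/59 = 6.8%, Adjuster 2 7/43 = 16.3% → Adjuster 2
Simple: the junior adjuster 3/5 = 60.0%, Adjuster 2 7/10 = 70.0% → Adjuster 2
Overall: the junior adjuster 7/64 = 10.9%, Adjuster 2 14/53 = 26.4% → Adjuster 2
Adjuster 2 wins overall and in every claim group — no reversal.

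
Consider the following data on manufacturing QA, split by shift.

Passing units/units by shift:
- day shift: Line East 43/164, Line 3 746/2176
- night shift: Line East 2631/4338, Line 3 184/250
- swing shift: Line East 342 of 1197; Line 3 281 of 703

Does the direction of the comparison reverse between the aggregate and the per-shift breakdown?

Day shift: Line East 43/164 = 26.2%, Line 3 746/2176 = 34.3% → Line 3
Night shift: Line East 2631/4338 = 60.7%, Line 3 184/250 = 73.6% → Line 3
Swing shift: Line East 342/1197 = 28.6%, Line 3 281/703 = 40.0% → Line 3
Overall: Line East 3016/5699 = 52.9%, Line 3 1211/3129 = 38.7% → Line East
Line 3 wins each shift group but Line East wins overall — the comparison reverses. Line 3's units skew toward day shift, which has a lower base rate.

Yes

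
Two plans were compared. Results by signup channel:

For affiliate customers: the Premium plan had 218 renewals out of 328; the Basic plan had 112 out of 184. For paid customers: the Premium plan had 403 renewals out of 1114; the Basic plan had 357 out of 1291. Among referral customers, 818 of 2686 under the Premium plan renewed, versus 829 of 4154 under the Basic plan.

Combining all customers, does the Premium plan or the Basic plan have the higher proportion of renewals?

Affiliate: the Premium plan 218/328 = 66.5%, the Basic plan 112/184 = 60.9% → the Premium plan
Paid: the Premium plan 403/1114 = 36.2%, the Basic plan 357/1291 = 27.7% → the Premium plan
Referral: the Premium plan 818/2686 = 30.5%, the Basic plan 829/4154 = 20.0% → the Premium plan
Overall: the Premium plan 1439/4128 = 34.9%, the Basic plan 1298/5629 = 23.1% → the Premium plan

the Premium plan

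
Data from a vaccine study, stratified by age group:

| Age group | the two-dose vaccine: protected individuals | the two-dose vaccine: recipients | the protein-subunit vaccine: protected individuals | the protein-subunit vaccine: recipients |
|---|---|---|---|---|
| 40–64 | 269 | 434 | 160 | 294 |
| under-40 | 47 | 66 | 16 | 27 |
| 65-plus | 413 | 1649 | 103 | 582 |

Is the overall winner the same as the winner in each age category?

40–64: the two-dose vaccine 269/434 = 62.0%, the protein-subunit vaccine 160/294 = 54.4% → the two-dose vaccine
Under-40: the two-dose vaccine 47/66 = 71.2%, the protein-subunit vaccine 16/27 = 59.3% → the two-dose vaccine
65-plus: the two-dose vaccine 413/1649 = 25.0%, the protein-subunit vaccine 103/582 = 17.7% → the two-dose vaccine
Overall: the two-dose vaccine 729/2149 = 33.9%, the protein-subunit vaccine 279/903 = 30.9% → the two-dose vaccine
The two-dose vaccine wins overall and in every age group — no reversal.

Yes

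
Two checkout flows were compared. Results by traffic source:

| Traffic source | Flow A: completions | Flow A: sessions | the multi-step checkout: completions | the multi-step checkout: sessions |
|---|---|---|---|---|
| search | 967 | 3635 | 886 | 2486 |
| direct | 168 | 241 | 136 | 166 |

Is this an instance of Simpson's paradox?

Search: Flow A 967/3635 = 26.6%, the multi-step checkout 886/2486 = 35.6% → the multi-step checkout
Direct: Flow A 168/241 = 69.7%, the multi-step checkout 136/166 = 81.9% → the multi-step checkout
Overall: Flow A 1135/3876 = 29.3%, the multi-step checkout 1022/2652 = 38.5% → the multi-step checkout
The multi-step checkout wins overall and in every traffic group — no reversal.

No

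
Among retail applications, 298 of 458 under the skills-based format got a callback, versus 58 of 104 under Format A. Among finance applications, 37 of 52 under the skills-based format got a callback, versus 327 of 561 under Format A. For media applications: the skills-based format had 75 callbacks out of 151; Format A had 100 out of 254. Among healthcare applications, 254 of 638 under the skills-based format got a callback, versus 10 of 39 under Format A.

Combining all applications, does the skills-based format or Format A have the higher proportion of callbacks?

Format A

Retail: the skills-based format 298/458 = 65.1%, Format A 58/104 = 55.8% → the skills-based format
Finance: the skills-based format 37/52 = 71.2%, Format A 327/561 = 58.3% → the skills-based format
Media: the skills-based format 75/151 = 49.7%, Format A 100/254 = 39.4% → the skills-based format
Healthcare: the skills-based format 254/638 = 39.8%, Format A 10/39 = 25.6% → the skills-based format
Overall: the skills-based format 664/1299 = 51.1%, Format A 495/958 = 51.7% → Format A
(The skills-based format wins every industry group but Format A wins overall — the skills-based format's applications skew toward the low-rate healthcare group.)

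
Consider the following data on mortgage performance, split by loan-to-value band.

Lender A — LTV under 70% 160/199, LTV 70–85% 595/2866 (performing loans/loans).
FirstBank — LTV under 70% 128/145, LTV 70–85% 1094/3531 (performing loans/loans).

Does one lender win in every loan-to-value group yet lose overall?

No

LTV under 70%: Lender A 160/199 = 80.4%, FirstBank 128/145 = 88.3% → FirstBank
LTV 70–85%: Lender A 595/2866 = 20.8%, FirstBank 1094/3531 = 31.0% → FirstBank
Overall: Lender A 755/3065 = 24.6%, FirstBank 1222/3676 = 33.2% → FirstBank
FirstBank wins overall and in every loan-to-value group — no reversal.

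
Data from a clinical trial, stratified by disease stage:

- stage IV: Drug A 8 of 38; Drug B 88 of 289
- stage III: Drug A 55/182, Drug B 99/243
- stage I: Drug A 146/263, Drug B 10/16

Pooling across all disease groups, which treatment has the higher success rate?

Drug A

Stage IV: Drug A 8/38 = 21.1%, Drug B 88/289 = 30.4% → Drug B
Stage III: Drug A 55/182 = 30.2%, Drug B 99/243 = 40.7% → Drug B
Stage I: Drug A 146/263 = 55.5%, Drug B 10/16 = 62.5% → Drug B
Overall: Drug A 209/483 = 43.3%, Drug B 197/548 = 35.9% → Drug A
(Drug B wins every disease group but Drug A wins overall — Drug B's patients skew toward the low-rate stage IV group.)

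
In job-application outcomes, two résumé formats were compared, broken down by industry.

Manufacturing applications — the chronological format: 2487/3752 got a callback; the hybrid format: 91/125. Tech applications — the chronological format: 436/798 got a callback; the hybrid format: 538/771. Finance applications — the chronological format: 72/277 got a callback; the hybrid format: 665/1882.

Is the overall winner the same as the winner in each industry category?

No

Manufacturing: the chronological format 2487/3752 = 66.3%, the hybrid format 91/125 = 72.8% → the hybrid format
Tech: the chronological format 436/798 = 54.6%, the hybrid format 538/771 = 69.8% → the hybrid format
Finance: the chronological format 72/277 = 26.0%, the hybrid format 665/1882 = 35.3% → the hybrid format
Overall: the chronological format 2995/4827 = 62.0%, the hybrid format 1294/2778 = 46.6% → the chronological format
The hybrid format wins each industry group but the chronological format wins overall — the comparison reverses. The hybrid format's applications skew toward finance, which has a lower base rate.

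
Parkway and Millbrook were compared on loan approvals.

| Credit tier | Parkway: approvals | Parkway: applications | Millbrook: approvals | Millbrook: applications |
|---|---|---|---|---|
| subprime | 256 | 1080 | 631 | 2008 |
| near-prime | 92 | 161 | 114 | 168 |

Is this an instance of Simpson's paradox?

No

Subprime: Parkway 256/1080 = 23.7%, Millbrook 631/2008 = 31.4% → Millbrook
Near-prime: Parkway 92/161 = 57.1%, Millbrook 114/168 = 67.9% → Millbrook
Overall: Parkway 348/1241 = 28.0%, Millbrook 745/2176 = 34.2% → Millbrook
Millbrook wins overall and in every credit group — no reversal.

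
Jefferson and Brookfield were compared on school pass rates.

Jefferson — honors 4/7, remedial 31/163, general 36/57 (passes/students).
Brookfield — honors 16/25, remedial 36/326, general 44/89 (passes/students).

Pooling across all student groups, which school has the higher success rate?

Honors: Jefferson 4/7 = 57.1%, Brookfield 16/25 = 64.0% → Brookfield
Remedial: Jefferson 31/163 = 19.0%, Brookfield 36/326 = 11.0% → Jefferson
General: Jefferson 36/57 = 63.2%, Brookfield 44/89 = 49.4% → Jefferson
Overall: Jefferson 71/227 = 31.3%, Brookfield 96/440 = 21.8% → Jefferson
(Neither sweeps every student group, but Jefferson has the higher pooled rate.)

Jefferson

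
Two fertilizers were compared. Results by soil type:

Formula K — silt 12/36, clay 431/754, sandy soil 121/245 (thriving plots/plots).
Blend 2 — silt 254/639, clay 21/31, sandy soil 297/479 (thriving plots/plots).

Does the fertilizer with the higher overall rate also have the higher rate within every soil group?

No

Silt: Formula K 12/36 = 33.3%, Blend 2 254/639 = 39.7% → Blend 2
Clay: Formula K 431/754 = 57.2%, Blend 2 21/31 = 67.7% → Blend 2
Sandy soil: Formula K 121/245 = 49.4%, Blend 2 297/479 = 62.0% → Blend 2
Overall: Formula K 564/1035 = 54.5%, Blend 2 572/1149 = 49.8% → Formula K
Blend 2 wins each soil group but Formula K wins overall — the comparison reverses. Blend 2's plots skew toward silt, which has a lower base rate.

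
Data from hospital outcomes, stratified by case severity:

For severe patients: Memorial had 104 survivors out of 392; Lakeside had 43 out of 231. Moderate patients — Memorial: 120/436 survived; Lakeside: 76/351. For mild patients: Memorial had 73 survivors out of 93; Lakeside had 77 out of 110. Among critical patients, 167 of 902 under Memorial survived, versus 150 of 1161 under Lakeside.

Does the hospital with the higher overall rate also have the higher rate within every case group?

Yes

Severe: Memorial 104/392 = 26.5%, Lakeside 43/231 = 18.6% → Memorial
Moderate: Memorial 120/436 = 27.5%, Lakeside 76/351 = 21.7% → Memorial
Mild: Memorial 73/93 = 78.5%, Lakeside 77/110 = 70.0% → Memorial
Critical: Memorial 167/902 = 18.5%, Lakeside 150/1161 = 12.9% → Memorial
Overall: Memorial 464/1823 = 25.5%, Lakeside 346/1853 = 18.7% → Memorial
Memorial wins overall and in every case group — no reversal.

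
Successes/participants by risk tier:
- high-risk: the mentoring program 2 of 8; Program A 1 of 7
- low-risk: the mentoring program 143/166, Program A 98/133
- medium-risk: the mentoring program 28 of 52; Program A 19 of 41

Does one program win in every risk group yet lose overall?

No

High-risk: the mentoring program 2/8 = 25.0%, Program A 1/7 = 14.3% → the mentoring program
Low-risk: the mentoring program 143/166 = 86.1%, Program A 98/133 = 73.7% → the mentoring program
Medium-risk: the mentoring program 28/52 = 53.8%, Program A 19/41 = 46.3% → the mentoring program
Overall: the mentoring program 173/226 = 76.5%, Program A 118/181 = 65.2% → the mentoring program
The mentoring program wins overall and in every risk group — no reversal.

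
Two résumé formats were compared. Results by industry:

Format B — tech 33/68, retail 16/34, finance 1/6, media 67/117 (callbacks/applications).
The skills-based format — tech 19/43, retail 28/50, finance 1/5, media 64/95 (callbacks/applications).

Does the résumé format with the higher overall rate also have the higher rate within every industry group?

Tech: Format B 33/68 = 48.5%, the skills-based format 19/43 = 44.2% → Format B
Retail: Format B 16/34 = 47.1%, the skills-based format 28/50 = 56.0% → the skills-based format
Finance: Format B 1/6 = 16.7%, the skills-based format 1/5 = 20.0% → the skills-based format
Media: Format B 67/117 = 57.3%, the skills-based format 64/95 = 67.4% → the skills-based format
Overall: Format B 117/225 = 52.0%, the skills-based format 112/193 = 58.0% → the skills-based format
Neither sweeps: Format B wins 1 of 4 groups, the skills-based format wins 3. The skills-based format wins overall but not every group — no Simpson reversal.

No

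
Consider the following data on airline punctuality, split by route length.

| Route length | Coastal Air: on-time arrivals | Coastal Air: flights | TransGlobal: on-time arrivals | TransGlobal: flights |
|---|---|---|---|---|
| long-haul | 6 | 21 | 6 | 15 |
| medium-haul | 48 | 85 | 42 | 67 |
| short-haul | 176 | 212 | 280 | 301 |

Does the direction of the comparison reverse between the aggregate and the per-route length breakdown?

No

Long-haul: Coastal Air 6/21 = 28.6%, TransGlobal 6/15 = 40.0% → TransGlobal
Medium-haul: Coastal Air 48/85 = 56.5%, TransGlobal 42/67 = 62.7% → TransGlobal
Short-haul: Coastal Air 176/212 = 83.0%, TransGlobal 280/301 = 93.0% → TransGlobal
Overall: Coastal Air 230/318 = 72.3%, TransGlobal 328/383 = 85.6% → TransGlobal
TransGlobal wins overall and in every route group — no reversal.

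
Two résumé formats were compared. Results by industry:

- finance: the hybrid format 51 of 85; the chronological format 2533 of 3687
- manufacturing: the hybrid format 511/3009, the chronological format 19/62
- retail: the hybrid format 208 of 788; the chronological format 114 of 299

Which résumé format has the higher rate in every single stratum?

the chronological format

Finance: the hybrid format 51/85 = 60.0%, the chronological format 2533/3687 = 68.7% → the chronological format
Manufacturing: the hybrid format 511/3009 = 17.0%, the chronological format 19/62 = 30.6% → the chronological format
Retail: the hybrid format 208/788 = 26.4%, the chronological format 114/299 = 38.1% → the chronological format
The chronological format has the higher rate in all 3 groups.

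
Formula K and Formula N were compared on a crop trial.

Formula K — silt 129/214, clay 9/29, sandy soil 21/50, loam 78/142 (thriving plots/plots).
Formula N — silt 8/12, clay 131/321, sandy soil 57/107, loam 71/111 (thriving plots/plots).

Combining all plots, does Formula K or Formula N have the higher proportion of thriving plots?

Silt: Formula K 129/214 = 60.3%, Formula N 8/12 = 66.7% → Formula N
Clay: Formula K 9/29 = 31.0%, Formula N 131/321 = 40.8% → Formula N
Sandy soil: Formula K 21/50 = 42.0%, Formula N 57/107 = 53.3% → Formula N
Loam: Formula K 78/142 = 54.9%, Formula N 71/111 = 64.0% → Formula N
Overall: Formula K 237/435 = 54.5%, Formula N 267/551 = 48.5% → Formula K
(Formula N wins every soil group but Formula K wins overall — Formula N's plots skew toward the low-rate clay group.)

Formula K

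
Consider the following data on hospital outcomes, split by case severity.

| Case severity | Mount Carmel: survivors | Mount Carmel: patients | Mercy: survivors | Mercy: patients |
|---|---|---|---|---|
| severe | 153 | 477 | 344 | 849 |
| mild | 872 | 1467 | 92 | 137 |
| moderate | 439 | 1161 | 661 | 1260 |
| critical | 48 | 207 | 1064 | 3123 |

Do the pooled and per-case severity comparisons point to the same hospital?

No

Severe: Mount Carmel 153/477 = 32.1%, Mercy 344/849 = 40.5% → Mercy
Mild: Mount Carmel 872/1467 = 59.4%, Mercy 92/137 = 67.2% → Mercy
Moderate: Mount Carmel 439/1161 = 37.8%, Mercy 661/1260 = 52.5% → Mercy
Critical: Mount Carmel 48/207 = 23.2%, Mercy 1064/3123 = 34.1% → Mercy
Overall: Mount Carmel 1512/3312 = 45.7%, Mercy 2161/5369 = 40.2% → Mount Carmel
Mercy wins each case group but Mount Carmel wins overall — the comparison reverses. Mercy's patients skew toward critical, which has a lower base rate.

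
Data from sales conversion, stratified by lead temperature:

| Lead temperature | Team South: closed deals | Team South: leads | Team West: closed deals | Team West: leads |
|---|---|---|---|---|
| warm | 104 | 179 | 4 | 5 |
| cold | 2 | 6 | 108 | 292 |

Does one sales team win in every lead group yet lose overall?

Yes

Warm: Team South 104/179 = 58.1%, Team West 4/5 = 80.0% → Team West
Cold: Team South 2/6 = 33.3%, Team West 108/292 = 37.0% → Team West
Overall: Team South 106/185 = 57.3%, Team West 112/297 = 37.7% → Team South
Team West wins each lead group but Team South wins overall — the comparison reverses. Team West's leads skew toward cold, which has a lower base rate.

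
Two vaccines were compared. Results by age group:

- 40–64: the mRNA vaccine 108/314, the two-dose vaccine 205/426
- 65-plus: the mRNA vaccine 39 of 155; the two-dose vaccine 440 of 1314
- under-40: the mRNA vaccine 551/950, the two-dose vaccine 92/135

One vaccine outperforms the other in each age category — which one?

40–64: the mRNA vaccine 108/314 = 34.4%, the two-dose vaccine 205/426 = 48.1% → the two-dose vaccine
65-plus: the mRNA vaccine 39/155 = 25.2%, the two-dose vaccine 440/1314 = 33.5% → the two-dose vaccine
Under-40: the mRNA vaccine 551/950 = 58.0%, the two-dose vaccine 92/135 = 68.1% → the two-dose vaccine
The two-dose vaccine has the higher rate in all 3 groups.

the two-dose vaccine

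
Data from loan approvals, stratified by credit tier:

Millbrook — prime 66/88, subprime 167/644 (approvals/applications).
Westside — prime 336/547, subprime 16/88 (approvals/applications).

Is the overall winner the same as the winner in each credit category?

Prime: Millbrook 66/88 = 75.0%, Westside 336/547 = 61.4% → Millbrook
Subprime: Millbrook 167/644 = 25.9%, Westside 16/88 = 18.2% → Millbrook
Overall: Millbrook 233/732 = 31.8%, Westside 352/635 = 55.4% → Westside
Millbrook wins each credit group but Westside wins overall — the comparison reverses. Millbrook's applications skew toward subprime, which has a lower base rate.

No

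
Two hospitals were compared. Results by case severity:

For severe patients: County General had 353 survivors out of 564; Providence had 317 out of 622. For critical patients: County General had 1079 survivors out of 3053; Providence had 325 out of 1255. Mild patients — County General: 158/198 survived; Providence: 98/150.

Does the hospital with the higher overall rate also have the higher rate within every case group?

Yes

Severe: County General 353/564 = 62.6%, Providence 317/622 = 51.0% → County General
Critical: County General 1079/3053 = 35.3%, Providence 325/1255 = 25.9% → County General
Mild: County General 158/198 = 79.8%, Providence 98/150 = 65.3% → County General
Overall: County General 1590/3815 = 41.7%, Providence 740/2027 = 36.5% → County General
County General wins overall and in every case group — no reversal.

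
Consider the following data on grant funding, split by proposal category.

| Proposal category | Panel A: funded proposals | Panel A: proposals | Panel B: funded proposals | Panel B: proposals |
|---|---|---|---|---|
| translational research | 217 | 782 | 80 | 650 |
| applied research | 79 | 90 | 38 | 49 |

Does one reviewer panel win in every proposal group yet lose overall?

Translational research: Panel A 217/782 = 27.7%, Panel B 80/650 = 12.3% → Panel A
Applied research: Panel A 79/90 = 87.8%, Panel B 38/49 = 77.6% → Panel A
Overall: Panel A 296/872 = 33.9%, Panel B 118/699 = 16.9% → Panel A
Panel A wins overall and in every proposal group — no reversal.

No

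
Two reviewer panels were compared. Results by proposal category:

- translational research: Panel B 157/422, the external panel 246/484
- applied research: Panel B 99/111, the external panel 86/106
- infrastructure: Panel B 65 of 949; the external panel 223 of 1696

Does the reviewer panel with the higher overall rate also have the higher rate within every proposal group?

Translational research: Panel B 157/422 = 37.2%, the external panel 246/484 = 50.8% → the external panel
Applied research: Panel B 99/111 = 89.2%, the external panel 86/106 = 81.1% → Panel B
Infrastructure: Panel B 65/949 = 6.8%, the external panel 223/1696 = 13.1% → the external panel
Overall: Panel B 321/1482 = 21.7%, the external panel 555/2286 = 24.3% → the external panel
Neither sweeps: Panel B wins 1 of 3 groups, the external panel wins 2. The external panel wins overall but not every group — no Simpson reversal.

No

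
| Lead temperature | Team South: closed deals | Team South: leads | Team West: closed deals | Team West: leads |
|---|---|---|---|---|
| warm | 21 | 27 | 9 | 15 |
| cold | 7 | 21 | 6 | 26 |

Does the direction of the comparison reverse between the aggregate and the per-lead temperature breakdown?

No

Warm: Team South 21/27 = 77.8%, Team West 9/15 = 60.0% → Team South
Cold: Team South 7/21 = 33.3%, Team West 6/26 = 23.1% → Team South
Overall: Team South 28/48 = 58.3%, Team West 15/41 = 36.6% → Team South
Team South wins overall and in every lead group — no reversal.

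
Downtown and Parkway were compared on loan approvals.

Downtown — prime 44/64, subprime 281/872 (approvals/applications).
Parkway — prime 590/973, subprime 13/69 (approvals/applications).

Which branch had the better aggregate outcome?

Parkway

Prime: Downtown 44/64 = 68.8%, Parkway 590/973 = 60.6% → Downtown
Subprime: Downtown 281/872 = 32.2%, Parkway 13/69 = 18.8% → Downtown
Overall: Downtown 325/936 = 34.7%, Parkway 603/1042 = 57.9% → Parkway
(Downtown wins every credit group but Parkway wins overall — Downtown's applications skew toward the low-rate subprime group.)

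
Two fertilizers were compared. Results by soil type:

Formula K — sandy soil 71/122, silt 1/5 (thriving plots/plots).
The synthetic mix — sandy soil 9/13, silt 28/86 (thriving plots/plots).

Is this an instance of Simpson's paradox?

Sandy soil: Formula K 71/122 = 58.2%, the synthetic mix 9/13 = 69.2% → the synthetic mix
Silt: Formula K 1/5 = 20.0%, the synthetic mix 28/86 = 32.6% → the synthetic mix
Overall: Formula K 72/127 = 56.7%, the synthetic mix 37/99 = 37.4% → Formula K
The synthetic mix wins each soil group but Formula K wins overall — the comparison reverses. The synthetic mix's plots skew toward silt, which has a lower base rate.

Yes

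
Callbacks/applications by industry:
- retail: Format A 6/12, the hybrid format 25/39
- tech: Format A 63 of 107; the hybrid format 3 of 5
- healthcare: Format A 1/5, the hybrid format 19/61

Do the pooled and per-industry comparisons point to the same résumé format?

Retail: Format A 6/12 = 50.0%, the hybrid format 25/39 = 64.1% → the hybrid format
Tech: Format A 63/107 = 58.9%, the hybrid format 3/5 = 60.0% → the hybrid format
Healthcare: Format A 1/5 = 20.0%, the hybrid format 19/61 = 31.1% → the hybrid format
Overall: Format A 70/124 = 56.5%, the hybrid format 47/105 = 44.8% → Format A
The hybrid format wins each industry group but Format A wins overall — the comparison reverses. The hybrid format's applications skew toward healthcare, which has a lower base rate.

No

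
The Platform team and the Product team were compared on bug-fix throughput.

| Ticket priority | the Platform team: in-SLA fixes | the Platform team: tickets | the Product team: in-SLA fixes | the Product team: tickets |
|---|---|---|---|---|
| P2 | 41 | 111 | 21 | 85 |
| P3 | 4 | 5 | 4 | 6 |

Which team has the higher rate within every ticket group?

P2: the Platform team 41/111 = 36.9%, the Product team 21/85 = 24.7% → the Platform team
P3: the Platform team 4/5 = 80.0%, the Product team 4/6 = 66.7% → the Platform team
The Platform team has the higher rate in both groups.

the Platform team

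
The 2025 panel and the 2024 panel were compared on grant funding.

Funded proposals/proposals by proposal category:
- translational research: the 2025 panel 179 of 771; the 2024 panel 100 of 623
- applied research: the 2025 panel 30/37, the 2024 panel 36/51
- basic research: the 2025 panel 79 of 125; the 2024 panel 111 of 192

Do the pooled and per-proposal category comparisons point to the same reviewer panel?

Yes

Translational research: the 2025 panel 179/771 = 23.2%, the 2024 panel 100/623 = 16.1% → the 2025 panel
Applied research: the 2025 panel 30/37 = 81.1%, the 2024 panel 36/51 = 70.6% → the 2025 panel
Basic research: the 2025 panel 79/125 = 63.2%, the 2024 panel 111/192 = 57.8% → the 2025 panel
Overall: the 2025 panel 288/933 = 30.9%, the 2024 panel 247/866 = 28.5% → the 2025 panel
The 2025 panel wins overall and in every proposal group — no reversal.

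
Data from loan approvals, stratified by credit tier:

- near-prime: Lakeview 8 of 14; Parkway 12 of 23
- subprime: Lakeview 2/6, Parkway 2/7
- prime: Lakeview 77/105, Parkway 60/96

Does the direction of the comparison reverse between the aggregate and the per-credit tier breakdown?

No

Near-prime: Lakeview 8/14 = 57.1%, Parkway 12/23 = 52.2% → Lakeview
Subprime: Lakeview 2/6 = 33.3%, Parkway 2/7 = 28.6% → Lakeview
Prime: Lakeview 77/105 = 73.3%, Parkway 60/96 = 62.5% → Lakeview
Overall: Lakeview 87/125 = 69.6%, Parkway 74/126 = 58.7% → Lakeview
Lakeview wins overall and in every credit group — no reversal.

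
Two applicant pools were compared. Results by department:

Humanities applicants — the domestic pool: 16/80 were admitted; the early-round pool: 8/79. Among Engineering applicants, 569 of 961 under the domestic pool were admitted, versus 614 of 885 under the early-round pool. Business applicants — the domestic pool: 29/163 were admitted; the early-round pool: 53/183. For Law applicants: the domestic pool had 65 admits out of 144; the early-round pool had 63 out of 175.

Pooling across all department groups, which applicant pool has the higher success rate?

the early-round pool

Humanities: the domestic pool 16/80 = 20.0%, the early-round pool 8/79 = 10.1% → the domestic pool
Engineering: the domestic pool 569/961 = 59.2%, the early-round pool 614/885 = 69.4% → the early-round pool
Business: the domestic pool 29/163 = 17.8%, the early-round pool 53/183 = 29.0% → the early-round pool
Law: the domestic pool 65/144 = 45.1%, the early-round pool 63/175 = 36.0% → the domestic pool
Overall: the domestic pool 679/1348 = 50.4%, the early-round pool 738/1322 = 55.8% → the early-round pool
(Neither sweeps every department group, but the early-round pool has the higher pooled rate.)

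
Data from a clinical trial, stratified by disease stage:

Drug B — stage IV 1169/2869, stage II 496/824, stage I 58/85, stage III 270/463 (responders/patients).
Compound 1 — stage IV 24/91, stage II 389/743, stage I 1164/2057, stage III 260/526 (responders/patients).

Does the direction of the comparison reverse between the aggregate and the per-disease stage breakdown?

Stage IV: Drug B 1169/2869 = 40.7%, Compound 1 24/91 = 26.4% → Drug B
Stage II: Drug B 496/824 = 60.2%, Compound 1 389/743 = 52.4% → Drug B
Stage I: Drug B 58/85 = 68.2%, Compound 1 1164/2057 = 56.6% → Drug B
Stage III: Drug B 270/463 = 58.3%, Compound 1 260/526 = 49.4% → Drug B
Overall: Drug B 1993/4241 = 47.0%, Compound 1 1837/3417 = 53.8% → Compound 1
Drug B wins each disease group but Compound 1 wins overall — the comparison reverses. Drug B's patients skew toward stage IV, which has a lower base rate.

Yes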